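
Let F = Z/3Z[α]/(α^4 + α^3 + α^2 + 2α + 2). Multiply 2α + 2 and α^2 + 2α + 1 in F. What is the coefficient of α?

Multiply in Z/3Z[α]: (2α + 2)·(α^2 + 2α + 1) = 2α^3 + 2.
Reduced: 2α^3 + 2.

0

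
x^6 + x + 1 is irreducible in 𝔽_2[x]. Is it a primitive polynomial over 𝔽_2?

Yes

Write f(x) = x^6 + x + 1.
|GF(2^6)^×| = 2^6 − 1 = 63. Prime factorization: 63 = 3^2·7.
f is primitive ⇔ x has order 63 in GF(2)[x]/(f), i.e. x^(63/q) ≠ 1 for each prime q | 63.
x^(21) mod f = x^5 + x^4 + x^3 + x + 1.
x^(9) mod f = x^4 + x^3.
None equal 1, so x has full order 63; f is primitive.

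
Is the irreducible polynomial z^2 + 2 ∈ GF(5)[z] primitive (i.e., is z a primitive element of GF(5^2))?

Write f(z) = z^2 + 2.
|GF(5^2)^×| = 5^2 − 1 = 24. Prime factorization: 24 = 2^3·3.
f is primitive ⇔ z has order 24 in GF(5)[z]/(f), i.e. z^(24/q) ≠ 1 for each prime q | 24.
z^(12) mod f = 4.
z^(8) mod f = 1
Since z^(8) = 1, the order of z divides 8 < 24; not primitive.

No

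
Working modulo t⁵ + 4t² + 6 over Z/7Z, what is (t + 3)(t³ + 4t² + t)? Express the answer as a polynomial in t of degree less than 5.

Multiply in Z/7Z[t]: (t + 3)·(t³ + 4t² + t) = t⁴ + 6t² + 3t.
Reduced: t⁴ + 6t² + 3t.

t^4 + 6t^2 + 3t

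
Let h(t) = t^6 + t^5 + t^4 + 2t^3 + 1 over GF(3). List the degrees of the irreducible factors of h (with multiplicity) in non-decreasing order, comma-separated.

Roots in GF(3): h(0) = 1; h(1) = 0 → root; h(2) = 0 → root.
Linear factors from roots: (t + 2), (t + 1).
Complete factorization: h(t) = (t + 1)·(t + 2)^2·(t^3 + 2t^2 + t + 1).
Factor degrees with multiplicity: 1 + 1 + 1 + 3 = 6.

1, 1, 1, 3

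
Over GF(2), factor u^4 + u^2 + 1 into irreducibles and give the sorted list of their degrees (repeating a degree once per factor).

2, 2

Write h(u) = u^4 + u^2 + 1.
Roots in GF(2): h(0) = 1; h(1) = 1.
Complete factorization: h(u) = (u^2 + u + 1)^2.
Factor degrees with multiplicity: 2 + 2 = 4.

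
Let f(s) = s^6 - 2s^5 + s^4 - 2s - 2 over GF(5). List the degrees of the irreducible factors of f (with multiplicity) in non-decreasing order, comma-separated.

1, 2, 3

Roots in GF(5): f(0) = 3; f(1) = 1; f(2) = 0 → root; f(3) = 1; f(4) = 4.
Linear factors from roots: (s - 2).
Complete factorization: f(s) = (s - 2)·(s^2 - 2)·(s^3 - 2s + 2).
Factor degrees with multiplicity: 1 + 2 + 3 = 6.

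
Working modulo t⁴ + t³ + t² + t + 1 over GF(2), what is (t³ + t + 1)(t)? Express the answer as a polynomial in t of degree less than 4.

Multiply in GF(2)[t]: (t³ + t + 1)·(t) = t⁴ + t² + t.
Reduce using t⁴ ≡ t³ + t² + t + 1 (mod t⁴ + t³ + t² + t + 1).
Reduced: t³ + 1.

t^3 + 1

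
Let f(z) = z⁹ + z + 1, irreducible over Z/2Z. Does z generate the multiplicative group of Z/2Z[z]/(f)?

No

|GF(2^9)^×| = 2^9 − 1 = 511. Prime factorization: 511 = 7·73.
f is primitive ⇔ z has order 511 in GF(2)[z]/(f), i.e. z^(511/q) ≠ 1 for each prime q | 511.
z^(73) mod f = 1
z^(7) mod f = z⁷.
Since z^(73) = 1, the order of z divides 73 < 511; not primitive.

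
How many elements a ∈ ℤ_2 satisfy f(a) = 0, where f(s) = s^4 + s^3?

Evaluate at each of the 2 elements of ℤ_2:
f(0) = 0 → root; f(1) = 0 → root.
Roots: {0, 1}.

2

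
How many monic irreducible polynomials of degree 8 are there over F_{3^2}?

5380020

Gauss's count: N_{9}(8) = (1/8) Σ_{d|8} μ(8/d)·9^d.
Divisors of 8: 1, 2, 4, 8; μ(8/d) for each: 0, 0, -1, 1.
Σ = − 9^4 + 9^8 = 43040160.
N = 43040160/8 = 5380020.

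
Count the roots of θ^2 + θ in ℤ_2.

Write f(θ) = θ^2 + θ.
Evaluate at each of the 2 elements of ℤ_2:
f(0) = 0 → root; f(1) = 0 → root.
Roots: {0, 1}.

2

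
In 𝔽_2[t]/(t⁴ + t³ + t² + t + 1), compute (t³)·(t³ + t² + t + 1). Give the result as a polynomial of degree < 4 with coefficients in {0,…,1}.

Multiply in 𝔽_2[t]: (t³)·(t³ + t² + t + 1) = t⁶ + t⁵ + t⁴ + t³.
Reduce using t⁴ ≡ t³ + t² + t + 1 (mod t⁴ + t³ + t² + t + 1).
Reduced: t².

t^2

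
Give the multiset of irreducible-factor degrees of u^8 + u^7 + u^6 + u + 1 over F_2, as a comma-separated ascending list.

8

Write h(u) = u^8 + u^7 + u^6 + u + 1.
Roots in F_2: h(0) = 1; h(1) = 1.
Complete factorization: h(u) = (u^8 + u^7 + u^6 + u + 1).
Factor degrees with multiplicity: 8 = 8.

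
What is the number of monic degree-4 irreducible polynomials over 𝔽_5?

By the necklace-counting formula, N_5(4) = (1/4) Σ_{d|4} μ(4/d)·5^d.
Divisors of 4: 1, 2, 4; μ(4/d) for each: 0, -1, 1.
Σ = − 5^2 + 5^4 = 600.
N = 600/4 = 150.

150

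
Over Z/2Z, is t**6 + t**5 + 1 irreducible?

Write m(t) = t**6 + t**5 + 1.
Check for roots in Z/2Z: m(0) = 1; m(1) = 1.
No roots, so no linear factors.
Monic irreducibles of degree 2 over GF(2): t**2 + t + 1.
None of them divide m (all give nonzero remainder).
Monic irreducibles of degree 3 over GF(2): t**3 + t + 1, t**3 + t**2 + 1.
None of them divide m (all give nonzero remainder).
No irreducible factor of degree ≤ 3 exists, so m is irreducible over GF(2).

Yes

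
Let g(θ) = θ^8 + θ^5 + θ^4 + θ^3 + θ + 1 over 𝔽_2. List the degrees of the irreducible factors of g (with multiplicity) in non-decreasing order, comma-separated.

Roots in 𝔽_2: g(0) = 1; g(1) = 0 → root.
Linear factors from roots: (θ + 1).
Complete factorization: g(θ) = (θ + 1)·(θ^2 + θ + 1)^2·(θ^3 + θ^2 + 1).
Factor degrees with multiplicity: 1 + 2 + 2 + 3 = 8.

1, 2, 2, 3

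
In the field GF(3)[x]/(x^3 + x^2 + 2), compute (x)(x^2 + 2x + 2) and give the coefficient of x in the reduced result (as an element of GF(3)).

Multiply in GF(3)[x]: (x)·(x^2 + 2x + 2) = x^3 + 2x^2 + 2x.
Reduce using x^3 ≡ 2x^2 + 1 (mod x^3 + x^2 + 2).
Reduced: x^2 + 2x + 1.

2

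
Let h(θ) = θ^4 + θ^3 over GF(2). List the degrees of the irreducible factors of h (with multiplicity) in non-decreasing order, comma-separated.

1, 1, 1, 1

Roots in GF(2): h(0) = 0 → root; h(1) = 0 → root.
Linear factors from roots: (θ), (θ + 1).
Complete factorization: h(θ) = (θ + 1)·(θ)^3.
Factor degrees with multiplicity: 1 + 1 + 1 + 1 = 4.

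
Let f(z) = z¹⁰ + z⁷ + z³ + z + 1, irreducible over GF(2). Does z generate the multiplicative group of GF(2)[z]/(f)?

|GF(2^10)^×| = 2^10 − 1 = 1023. Prime factorization: 1023 = 3·11·31.
f is primitive ⇔ z has order 1023 in GF(2)[z]/(f), i.e. z^(1023/q) ≠ 1 for each prime q | 1023.
z^(341) mod f = z⁹ + z⁸ + z³.
z^(93) mod f = z⁹ + z⁵ + z³ + z + 1.
z^(33) mod f = z⁷ + z⁵ + z⁴ + z³ + z² + z.
None equal 1, so z has full order 1023; f is primitive.

Yes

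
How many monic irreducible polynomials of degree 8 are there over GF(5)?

x^(5^8) − x is the product of all monic irreducibles of degree dividing 8; Möbius inversion gives N = (1/8) Σ μ(8/d)·5^d.
Divisors of 8: 1, 2, 4, 8; μ(8/d) for each: 0, 0, -1, 1.
Σ = − 5^4 + 5^8 = 390000.
N = 390000/8 = 48750.

48750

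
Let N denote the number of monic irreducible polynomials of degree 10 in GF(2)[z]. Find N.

99

The number of monic irreducibles of degree 10 over GF(2) is (1/10)·Σ_{d∣10} μ(10/d) 2^d.
Divisors of 10: 1, 2, 5, 10; μ(10/d) for each: 1, -1, -1, 1.
Σ = 2^1 − 2^2 − 2^5 + 2^10 = 990.
N = 990/10 = 99.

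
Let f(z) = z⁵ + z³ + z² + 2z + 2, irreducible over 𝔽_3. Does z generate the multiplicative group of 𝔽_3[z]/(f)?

No

|GF(3^5)^×| = 3^5 − 1 = 242. Prime factorization: 242 = 2·11^2.
f is primitive ⇔ z has order 242 in GF(3)[z]/(f), i.e. z^(242/q) ≠ 1 for each prime q | 242.
z^(121) mod f = 1
z^(22) mod f = 2z + 1.
Since z^(121) = 1, the order of z divides 121 < 242; not primitive.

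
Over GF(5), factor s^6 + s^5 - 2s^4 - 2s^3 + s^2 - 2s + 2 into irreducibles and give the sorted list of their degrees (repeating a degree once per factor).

Write h(s) = s^6 + s^5 - 2s^4 - 2s^3 + s^2 - 2s + 2.
Roots in GF(5): h(0) = 2; h(1) = 4; h(2) = 0 → root; h(3) = 1; h(4) = 0 → root.
Linear factors from roots: (s - 2), (s + 1).
Complete factorization: h(s) = (s + 1)·(s - 2)·(s^2 - 2s - 1)·(s^2 - s + 1).
Factor degrees with multiplicity: 1 + 1 + 2 + 2 = 6.

1, 1, 2, 2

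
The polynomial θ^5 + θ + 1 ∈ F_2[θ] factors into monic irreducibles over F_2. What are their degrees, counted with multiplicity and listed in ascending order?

2, 3

Write f(θ) = θ^5 + θ + 1.
Roots in F_2: f(0) = 1; f(1) = 1.
Complete factorization: f(θ) = (θ^2 + θ + 1)·(θ^3 + θ^2 + 1).
Factor degrees with multiplicity: 2 + 3 = 5.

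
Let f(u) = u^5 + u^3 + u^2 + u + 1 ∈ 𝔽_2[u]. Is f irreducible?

Yes

Check for roots in 𝔽_2: f(0) = 1; f(1) = 1.
No roots, so no linear factors.
Monic irreducibles of degree 2 over GF(2): u^2 + u + 1.
None of them divide f (all give nonzero remainder).
No irreducible factor of degree ≤ 2 exists, so f is irreducible over GF(2).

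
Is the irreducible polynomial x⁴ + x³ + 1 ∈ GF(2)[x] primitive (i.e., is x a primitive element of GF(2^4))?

Write f(x) = x⁴ + x³ + 1.
|GF(2^4)^×| = 2^4 − 1 = 15. Prime factorization: 15 = 3·5.
f is primitive ⇔ x has order 15 in GF(2)[x]/(f), i.e. x^(15/q) ≠ 1 for each prime q | 15.
x^(5) mod f = x³ + x + 1.
x^(3) mod f = x³.
None equal 1, so x has full order 15; f is primitive.

Yes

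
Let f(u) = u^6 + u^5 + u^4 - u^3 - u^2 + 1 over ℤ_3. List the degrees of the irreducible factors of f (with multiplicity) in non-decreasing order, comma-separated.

Roots in ℤ_3: f(0) = 1; f(1) = 2; f(2) = 2.
Complete factorization: f(u) = (u^6 + u^5 + u^4 - u^3 - u^2 + 1).
Factor degrees with multiplicity: 6 = 6.

6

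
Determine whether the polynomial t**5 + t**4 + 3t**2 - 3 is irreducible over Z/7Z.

No

Write h(t) = t**5 + t**4 + 3t**2 - 3.
Check for roots in Z/7Z: h(0) = 4; h(1) = 2; h(2) = 1; h(3) = 5; h(4) = 2; h(5) = 0 → root; h(6) = 0 → root.
h(5) = 0, so (t − 5) divides h(t); h is reducible.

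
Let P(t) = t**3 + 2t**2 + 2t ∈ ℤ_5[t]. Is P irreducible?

Check for roots in ℤ_5: P(0) = 0 → root; P(1) = 0 → root; P(2) = 0 → root; P(3) = 1; P(4) = 4.
P(0) = 0, so (t) divides P(t); P is reducible.

No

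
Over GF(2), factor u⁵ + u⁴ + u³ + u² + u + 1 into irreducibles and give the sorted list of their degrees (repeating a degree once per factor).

Write g(u) = u⁵ + u⁴ + u³ + u² + u + 1.
Roots in GF(2): g(0) = 1; g(1) = 0 → root.
Linear factors from roots: (u + 1).
Complete factorization: g(u) = (u + 1)·(u² + u + 1)^2.
Factor degrees with multiplicity: 1 + 2 + 2 = 5.

1, 2, 2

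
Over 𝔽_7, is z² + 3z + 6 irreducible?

Write f(z) = z² + 3z + 6.
Check for roots in 𝔽_7: f(0) = 6; f(1) = 3; f(2) = 2; f(3) = 3; f(4) = 6; f(5) = 4; f(6) = 4.
No roots. A degree-2 polynomial over a field with no linear factor is irreducible.

Yes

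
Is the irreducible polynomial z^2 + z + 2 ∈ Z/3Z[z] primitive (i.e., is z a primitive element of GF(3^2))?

Yes

Write f(z) = z^2 + z + 2.
|GF(3^2)^×| = 3^2 − 1 = 8. Prime factorization: 8 = 2^3.
f is primitive ⇔ z has order 8 in GF(3)[z]/(f), i.e. z^(8/q) ≠ 1 for each prime q | 8.
z^(4) mod f = 2.
None equal 1, so z has full order 8; f is primitive.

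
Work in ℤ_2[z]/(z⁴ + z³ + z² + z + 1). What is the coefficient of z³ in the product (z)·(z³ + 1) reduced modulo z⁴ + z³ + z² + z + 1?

1

Multiply in ℤ_2[z]: (z)·(z³ + 1) = z⁴ + z.
Reduce using z⁴ ≡ z³ + z² + z + 1 (mod z⁴ + z³ + z² + z + 1).
Reduced: z³ + z² + 1.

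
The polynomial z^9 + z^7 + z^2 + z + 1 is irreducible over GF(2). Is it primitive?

Write f(z) = z^9 + z^7 + z^2 + z + 1.
|GF(2^9)^×| = 2^9 − 1 = 511. Prime factorization: 511 = 7·73.
f is primitive ⇔ z has order 511 in GF(2)[z]/(f), i.e. z^(511/q) ≠ 1 for each prime q | 511.
z^(73) mod f = z^5 + z^4 + z^3 + z^2.
z^(7) mod f = z^7.
None equal 1, so z has full order 511; f is primitive.

Yes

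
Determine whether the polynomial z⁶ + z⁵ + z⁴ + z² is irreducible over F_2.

Write P(z) = z⁶ + z⁵ + z⁴ + z².
Check for roots in F_2: P(0) = 0 → root; P(1) = 0 → root.
P(0) = 0, so (z) divides P(z); P is reducible.

No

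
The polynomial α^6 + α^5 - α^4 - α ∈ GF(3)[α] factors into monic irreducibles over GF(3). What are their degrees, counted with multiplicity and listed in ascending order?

Write h(α) = α^6 + α^5 - α^4 - α.
Roots in GF(3): h(0) = 0 → root; h(1) = 0 → root; h(2) = 0 → root.
Linear factors from roots: (α), (α - 1), (α + 1).
Complete factorization: h(α) = (α)·(α + 1)·(α - 1)^2·(α^2 - α - 1).
Factor degrees with multiplicity: 1 + 1 + 1 + 1 + 2 = 6.

1, 1, 1, 1, 2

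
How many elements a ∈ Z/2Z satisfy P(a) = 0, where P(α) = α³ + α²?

2

Evaluate at each of the 2 elements of Z/2Z:
P(0) = 0 → root; P(1) = 0 → root.
Roots: {0, 1}.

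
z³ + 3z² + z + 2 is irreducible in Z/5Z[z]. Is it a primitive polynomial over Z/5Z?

Yes

Write f(z) = z³ + 3z² + z + 2.
|GF(5^3)^×| = 5^3 − 1 = 124. Prime factorization: 124 = 2^2·31.
f is primitive ⇔ z has order 124 in GF(5)[z]/(f), i.e. z^(124/q) ≠ 1 for each prime q | 124.
z^(62) mod f = 4.
z^(4) mod f = 3z² + z + 1.
None equal 1, so z has full order 124; f is primitive.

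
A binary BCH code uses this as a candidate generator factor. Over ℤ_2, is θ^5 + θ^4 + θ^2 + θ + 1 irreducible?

Write m(θ) = θ^5 + θ^4 + θ^2 + θ + 1.
Check for roots in ℤ_2: m(0) = 1; m(1) = 1.
No roots, so no linear factors.
Monic irreducibles of degree 2 over GF(2): θ^2 + θ + 1.
None of them divide m (all give nonzero remainder).
No irreducible factor of degree ≤ 2 exists, so m is irreducible over GF(2).

Yes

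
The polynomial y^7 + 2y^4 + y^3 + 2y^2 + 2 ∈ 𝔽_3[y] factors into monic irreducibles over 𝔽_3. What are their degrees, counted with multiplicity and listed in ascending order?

7

Write h(y) = y^7 + 2y^4 + y^3 + 2y^2 + 2.
Roots in 𝔽_3: h(0) = 2; h(1) = 2; h(2) = 1.
Complete factorization: h(y) = (y^7 + 2y^4 + y^3 + 2y^2 + 2).
Factor degrees with multiplicity: 7 = 7.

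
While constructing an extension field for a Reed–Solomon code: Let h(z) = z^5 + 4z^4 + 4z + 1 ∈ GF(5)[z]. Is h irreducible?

No

Check for roots in GF(5): h(0) = 1; h(1) = 0 → root; h(2) = 0 → root; h(3) = 0 → root; h(4) = 0 → root.
h(1) = 0, so (z − 1) divides h(z); h is reducible.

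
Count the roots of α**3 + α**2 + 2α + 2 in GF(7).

Write h(α) = α**3 + α**2 + 2α + 2.
Evaluate at each of the 7 elements of GF(7):
h(0) = 2; h(1) = 6; h(2) = 4; h(3) = 2; h(4) = 6; h(5) = 1; h(6) = 0 → root.
Roots: {6}.

1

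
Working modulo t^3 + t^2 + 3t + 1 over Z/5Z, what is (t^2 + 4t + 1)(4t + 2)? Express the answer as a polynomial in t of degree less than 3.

Multiply in Z/5Z[t]: (t^2 + 4t + 1)·(4t + 2) = 4t^3 + 3t^2 + 2t + 2.
Reduce using t^3 ≡ 4t^2 + 2t + 4 (mod t^3 + t^2 + 3t + 1).
Reduced: 4t^2 + 3.

4t^2 + 3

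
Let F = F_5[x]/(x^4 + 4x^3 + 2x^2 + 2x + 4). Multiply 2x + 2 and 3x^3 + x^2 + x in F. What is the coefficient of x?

Multiply in F_5[x]: (2x + 2)·(3x^3 + x^2 + x) = x^4 + 3x^3 + 4x^2 + 2x.
Reduce using x^4 ≡ x^3 + 3x^2 + 3x + 1 (mod x^4 + 4x^3 + 2x^2 + 2x + 4).
Reduced: 4x^3 + 2x^2 + 1.

0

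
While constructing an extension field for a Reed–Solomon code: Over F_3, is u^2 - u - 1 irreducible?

Yes

Write g(u) = u^2 - u - 1.
Check for roots in F_3: g(0) = 2; g(1) = 2; g(2) = 1.
No roots. A degree-2 polynomial over a field with no linear factor is irreducible.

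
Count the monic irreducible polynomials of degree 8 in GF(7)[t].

x^(7^8) − x is the product of all monic irreducibles of degree dividing 8; Möbius inversion gives N = (1/8) Σ μ(8/d)·7^d.
Divisors of 8: 1, 2, 4, 8; μ(8/d) for each: 0, 0, -1, 1.
Σ = − 7^4 + 7^8 = 5762400.
N = 5762400/8 = 720300.

720300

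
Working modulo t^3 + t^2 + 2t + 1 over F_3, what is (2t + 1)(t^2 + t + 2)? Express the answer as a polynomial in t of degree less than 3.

t^2 + t

Multiply in F_3[t]: (2t + 1)·(t^2 + t + 2) = 2t^3 + 2t + 2.
Reduce using t^3 ≡ 2t^2 + t + 2 (mod t^3 + t^2 + 2t + 1).
Reduced: t^2 + t.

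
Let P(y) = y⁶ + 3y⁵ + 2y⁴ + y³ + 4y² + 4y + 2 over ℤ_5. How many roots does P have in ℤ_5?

0

Evaluate at each of the 5 elements of ℤ_5:
P(0) = 2; P(1) = 2; P(2) = 1; P(3) = 2; P(4) = 1.
No element is a root.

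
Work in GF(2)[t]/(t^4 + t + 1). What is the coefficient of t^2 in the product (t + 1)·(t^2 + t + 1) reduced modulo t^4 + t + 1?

Multiply in GF(2)[t]: (t + 1)·(t^2 + t + 1) = t^3 + 1.
Reduced: t^3 + 1.

0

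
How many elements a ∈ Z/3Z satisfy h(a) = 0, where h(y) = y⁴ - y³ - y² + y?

Evaluate at each of the 3 elements of Z/3Z:
h(0) = 0 → root; h(1) = 0 → root; h(2) = 0 → root.
Roots: {0, 1, 2}.

3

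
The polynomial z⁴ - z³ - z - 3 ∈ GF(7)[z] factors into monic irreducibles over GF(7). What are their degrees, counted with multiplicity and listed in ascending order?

Write f(z) = z⁴ - z³ - z - 3.
Linear factors from roots: (z + 1).
Complete factorization: f(z) = (z + 1)·(z³ - 2z² + 2z - 3).
Factor degrees with multiplicity: 1 + 3 = 4.

1, 3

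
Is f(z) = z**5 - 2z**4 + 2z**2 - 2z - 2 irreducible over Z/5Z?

Check for roots in Z/5Z: f(0) = 3; f(1) = 2; f(2) = 2; f(3) = 1; f(4) = 4.
No roots, so no linear factors.
Degree-2 irreducible divisors: test the 10 monic irreducibles of degree 2 over GF(5).
None of them divide f (all give nonzero remainder).
No irreducible factor of degree ≤ 2 exists, so f is irreducible over GF(5).

Yes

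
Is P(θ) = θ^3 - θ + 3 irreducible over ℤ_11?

Yes

Check each element of ℤ_11 for a root: P(0)=3, P(1)=3, P(2)=9, P(3)=5, P(4)=8, P(5)=2, P(6)=4, P(7)=9, P(8)=1, P(9)=8, P(10)=3.
No roots. A degree-3 polynomial over a field with no linear factor is irreducible.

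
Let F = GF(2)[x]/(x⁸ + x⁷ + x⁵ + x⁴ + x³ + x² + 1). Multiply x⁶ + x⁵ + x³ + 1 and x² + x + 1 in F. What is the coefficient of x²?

Multiply in GF(2)[x]: (x⁶ + x⁵ + x³ + 1)·(x² + x + 1) = x⁸ + x⁴ + x³ + x² + x + 1.
Reduce using x⁸ ≡ x⁷ + x⁵ + x⁴ + x³ + x² + 1 (mod x⁸ + x⁷ + x⁵ + x⁴ + x³ + x² + 1).
Reduced: x⁷ + x⁵ + x.

0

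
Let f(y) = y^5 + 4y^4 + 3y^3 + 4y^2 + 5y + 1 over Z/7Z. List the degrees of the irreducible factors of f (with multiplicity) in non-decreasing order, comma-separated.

Linear factors from roots: (y + 5), (y + 4), (y + 1).
Complete factorization: f(y) = (y + 1)·(y + 4)·(y + 5)·(y^2 + y + 6).
Factor degrees with multiplicity: 1 + 1 + 1 + 2 = 5.

1, 1, 1, 2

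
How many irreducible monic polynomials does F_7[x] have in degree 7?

117648

Gauss's count: N_{7}(7) = (1/7) Σ_{d|7} μ(7/d)·7^d.
Divisors of 7: 1, 7; μ(7/d) for each: -1, 1.
Σ = − 7^1 + 7^7 = 823536.
N = 823536/7 = 117648.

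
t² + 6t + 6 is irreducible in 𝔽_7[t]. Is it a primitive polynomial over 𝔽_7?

No

Write f(t) = t² + 6t + 6.
|GF(7^2)^×| = 7^2 − 1 = 48. Prime factorization: 48 = 2^4·3.
f is primitive ⇔ t has order 48 in GF(7)[t]/(f), i.e. t^(48/q) ≠ 1 for each prime q | 48.
t^(24) mod f = 6.
t^(16) mod f = 1
Since t^(16) = 1, the order of t divides 16 < 48; not primitive.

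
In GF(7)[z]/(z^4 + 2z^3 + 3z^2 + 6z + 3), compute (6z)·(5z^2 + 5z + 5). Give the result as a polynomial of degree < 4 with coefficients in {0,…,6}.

Multiply in GF(7)[z]: (6z)·(5z^2 + 5z + 5) = 2z^3 + 2z^2 + 2z.
Reduced: 2z^3 + 2z^2 + 2z.

2z^3 + 2z^2 + 2z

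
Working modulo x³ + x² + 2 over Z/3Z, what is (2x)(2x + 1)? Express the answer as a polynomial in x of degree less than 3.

x^2 + 2x

Multiply in Z/3Z[x]: (2x)·(2x + 1) = x² + 2x.
Reduced: x² + 2x.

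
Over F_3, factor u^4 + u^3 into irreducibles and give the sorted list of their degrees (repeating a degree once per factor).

Write f(u) = u^4 + u^3.
Roots in F_3: f(0) = 0 → root; f(1) = 2; f(2) = 0 → root.
Linear factors from roots: (u), (u + 1).
Complete factorization: f(u) = (u + 1)·(u)^3.
Factor degrees with multiplicity: 1 + 1 + 1 + 1 = 4.

1, 1, 1, 1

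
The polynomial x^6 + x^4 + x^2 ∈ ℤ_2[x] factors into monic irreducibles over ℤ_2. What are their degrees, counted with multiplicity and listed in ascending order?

Write g(x) = x^6 + x^4 + x^2.
Roots in ℤ_2: g(0) = 0 → root; g(1) = 1.
Linear factors from roots: (x).
Complete factorization: g(x) = (x)^2·(x^2 + x + 1)^2.
Factor degrees with multiplicity: 1 + 1 + 2 + 2 = 6.

1, 1, 2, 2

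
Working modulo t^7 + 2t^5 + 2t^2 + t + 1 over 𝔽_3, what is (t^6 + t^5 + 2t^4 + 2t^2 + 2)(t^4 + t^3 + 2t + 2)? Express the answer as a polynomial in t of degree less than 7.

Multiply in 𝔽_3[t]: (t^6 + t^5 + 2t^4 + 2t^2 + 2)·(t^4 + t^3 + 2t + 2) = t^10 + 2t^9 + t^7 + 2t^5 + t^2 + t + 1.
Reduce using t^7 ≡ t^5 + t^2 + 2t + 2 (mod t^7 + 2t^5 + 2t^2 + t + 1).
Reduced: t^6 + t^4 + t^3 + t^2 + 1.

t^6 + t^4 + t^3 + t^2 + 1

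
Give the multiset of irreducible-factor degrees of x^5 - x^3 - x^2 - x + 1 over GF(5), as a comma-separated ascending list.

Write h(x) = x^5 - x^3 - x^2 - x + 1.
Roots in GF(5): h(0) = 1; h(1) = 4; h(2) = 4; h(3) = 0 → root; h(4) = 1.
Linear factors from roots: (x + 2).
Complete factorization: h(x) = (x + 2)·(x^2 + x + 2)·(x^2 + 2x - 1).
Factor degrees with multiplicity: 1 + 2 + 2 = 5.

1, 2, 2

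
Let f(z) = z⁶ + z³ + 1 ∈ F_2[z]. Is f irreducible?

Check for roots in F_2: f(0) = 1; f(1) = 1.
No roots, so no linear factors.
Monic irreducibles of degree 2 over GF(2): z² + z + 1.
None of them divide f (all give nonzero remainder).
Monic irreducibles of degree 3 over GF(2): z³ + z + 1, z³ + z² + 1.
None of them divide f (all give nonzero remainder).
No irreducible factor of degree ≤ 3 exists, so f is irreducible over GF(2).

Yes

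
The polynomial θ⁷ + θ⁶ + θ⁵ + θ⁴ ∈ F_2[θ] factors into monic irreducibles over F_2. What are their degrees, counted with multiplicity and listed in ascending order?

Write h(θ) = θ⁷ + θ⁶ + θ⁵ + θ⁴.
Roots in F_2: h(0) = 0 → root; h(1) = 0 → root.
Linear factors from roots: (θ), (θ + 1).
Complete factorization: h(θ) = (θ + 1)^3·(θ)^4.
Factor degrees with multiplicity: 1 + 1 + 1 + 1 + 1 + 1 + 1 = 7.

1, 1, 1, 1, 1, 1, 1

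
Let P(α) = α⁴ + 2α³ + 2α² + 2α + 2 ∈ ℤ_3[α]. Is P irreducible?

No

Check for roots in ℤ_3: P(0) = 2; P(1) = 0 → root; P(2) = 1.
P(1) = 0, so (α − 1) divides P(α); P is reducible.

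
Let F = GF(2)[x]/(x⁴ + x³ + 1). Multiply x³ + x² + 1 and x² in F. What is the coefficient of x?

1

Multiply in GF(2)[x]: (x³ + x² + 1)·(x²) = x⁵ + x⁴ + x².
Reduce using x⁴ ≡ x³ + 1 (mod x⁴ + x³ + 1).
Reduced: x² + x.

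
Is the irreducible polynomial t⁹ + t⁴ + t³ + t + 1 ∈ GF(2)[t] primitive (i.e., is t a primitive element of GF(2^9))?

Write f(t) = t⁹ + t⁴ + t³ + t + 1.
|GF(2^9)^×| = 2^9 − 1 = 511. Prime factorization: 511 = 7·73.
f is primitive ⇔ t has order 511 in GF(2)[t]/(f), i.e. t^(511/q) ≠ 1 for each prime q | 511.
t^(73) mod f = t⁸ + t⁷ + t⁵ + t⁴ + t³ + t² + t.
t^(7) mod f = t⁷.
None equal 1, so t has full order 511; f is primitive.

Yes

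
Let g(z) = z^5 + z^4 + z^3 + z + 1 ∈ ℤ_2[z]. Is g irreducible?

Yes

Check for roots in ℤ_2: g(0) = 1; g(1) = 1.
No roots, so no linear factors.
Monic irreducibles of degree 2 over GF(2): z^2 + z + 1.
None of them divide g (all give nonzero remainder).
No irreducible factor of degree ≤ 2 exists, so g is irreducible over GF(2).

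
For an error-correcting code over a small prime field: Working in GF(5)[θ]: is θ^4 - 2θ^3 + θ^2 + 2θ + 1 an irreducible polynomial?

Yes

Write P(θ) = θ^4 - 2θ^3 + θ^2 + 2θ + 1.
Check for roots in GF(5): P(0) = 1; P(1) = 3; P(2) = 4; P(3) = 3; P(4) = 3.
No roots, so no linear factors.
Degree-2 irreducible divisors: test the 10 monic irreducibles of degree 2 over GF(5).
None of them divide P (all give nonzero remainder).
No irreducible factor of degree ≤ 2 exists, so P is irreducible over GF(5).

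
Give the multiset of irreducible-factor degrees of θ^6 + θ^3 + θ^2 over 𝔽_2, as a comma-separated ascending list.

Write h(θ) = θ^6 + θ^3 + θ^2.
Roots in 𝔽_2: h(0) = 0 → root; h(1) = 1.
Linear factors from roots: (θ).
Complete factorization: h(θ) = (θ)^2·(θ^4 + θ + 1).
Factor degrees with multiplicity: 1 + 1 + 4 = 6.

1, 1, 4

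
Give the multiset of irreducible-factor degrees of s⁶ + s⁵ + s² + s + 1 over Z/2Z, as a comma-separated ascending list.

Write g(s) = s⁶ + s⁵ + s² + s + 1.
Roots in Z/2Z: g(0) = 1; g(1) = 1.
Complete factorization: g(s) = (s⁶ + s⁵ + s² + s + 1).
Factor degrees with multiplicity: 6 = 6.

6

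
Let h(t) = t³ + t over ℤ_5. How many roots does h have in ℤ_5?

Evaluate at each of the 5 elements of ℤ_5:
h(0) = 0 → root; h(1) = 2; h(2) = 0 → root; h(3) = 0 → root; h(4) = 3.
Roots: {0, 2, 3}.

3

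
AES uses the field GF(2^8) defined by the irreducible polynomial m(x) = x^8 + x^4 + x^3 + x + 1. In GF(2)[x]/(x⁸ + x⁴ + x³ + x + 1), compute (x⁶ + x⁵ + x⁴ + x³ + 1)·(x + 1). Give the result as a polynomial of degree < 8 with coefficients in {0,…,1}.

Multiply in GF(2)[x]: (x⁶ + x⁵ + x⁴ + x³ + 1)·(x + 1) = x⁷ + x³ + x + 1.
Reduced: x⁷ + x³ + x + 1.

x^7 + x^3 + x + 1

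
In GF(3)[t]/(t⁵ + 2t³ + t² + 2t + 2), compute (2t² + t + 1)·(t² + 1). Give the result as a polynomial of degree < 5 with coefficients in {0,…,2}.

2t^4 + t^3 + t + 1

Multiply in GF(3)[t]: (2t² + t + 1)·(t² + 1) = 2t⁴ + t³ + t + 1.
Reduced: 2t⁴ + t³ + t + 1.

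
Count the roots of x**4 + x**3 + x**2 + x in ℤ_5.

4

Write g(x) = x**4 + x**3 + x**2 + x.
Evaluate at each of the 5 elements of ℤ_5:
g(0) = 0 → root; g(1) = 4; g(2) = 0 → root; g(3) = 0 → root; g(4) = 0 → root.
Roots: {0, 2, 3, 4}.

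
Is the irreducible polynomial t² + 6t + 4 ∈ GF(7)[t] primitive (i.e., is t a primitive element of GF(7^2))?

Write f(t) = t² + 6t + 4.
|GF(7^2)^×| = 7^2 − 1 = 48. Prime factorization: 48 = 2^4·3.
f is primitive ⇔ t has order 48 in GF(7)[t]/(f), i.e. t^(48/q) ≠ 1 for each prime q | 48.
t^(24) mod f = 1
t^(16) mod f = 2.
Since t^(24) = 1, the order of t divides 24 < 48; not primitive.

No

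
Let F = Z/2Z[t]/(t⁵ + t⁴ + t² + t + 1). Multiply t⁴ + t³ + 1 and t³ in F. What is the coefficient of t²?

1

Multiply in Z/2Z[t]: (t⁴ + t³ + 1)·(t³) = t⁷ + t⁶ + t³.
Reduce using t⁵ ≡ t⁴ + t² + t + 1 (mod t⁵ + t⁴ + t² + t + 1).
Reduced: t⁴ + t².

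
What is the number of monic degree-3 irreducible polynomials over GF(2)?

By the necklace-counting formula, N_2(3) = (1/3) Σ_{d|3} μ(3/d)·2^d.
Divisors of 3: 1, 3; μ(3/d) for each: -1, 1.
Σ = − 2^1 + 2^3 = 6.
N = 6/3 = 2.

2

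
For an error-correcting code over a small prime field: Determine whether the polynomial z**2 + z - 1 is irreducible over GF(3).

Yes

Write f(z) = z**2 + z - 1.
Check for roots in GF(3): f(0) = 2; f(1) = 1; f(2) = 2.
No roots. A degree-2 polynomial over a field with no linear factor is irreducible.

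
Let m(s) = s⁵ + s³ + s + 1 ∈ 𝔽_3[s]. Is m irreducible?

Yes

Check for roots in 𝔽_3: m(0) = 1; m(1) = 1; m(2) = 1.
No roots, so no linear factors.
Monic irreducibles of degree 2 over GF(3): s² + 1, s² + s - 1, s² - s - 1.
None of them divide m (all give nonzero remainder).
No irreducible factor of degree ≤ 2 exists, so m is irreducible over GF(3).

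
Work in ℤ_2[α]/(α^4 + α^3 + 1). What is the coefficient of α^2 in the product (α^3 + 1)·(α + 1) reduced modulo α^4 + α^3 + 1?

Multiply in ℤ_2[α]: (α^3 + 1)·(α + 1) = α^4 + α^3 + α + 1.
Reduce using α^4 ≡ α^3 + 1 (mod α^4 + α^3 + 1).
Reduced: α.

0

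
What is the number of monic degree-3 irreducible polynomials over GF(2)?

By the necklace-counting formula, N_2(3) = (1/3) Σ_{d|3} μ(3/d)·2^d.
Divisors of 3: 1, 3; μ(3/d) for each: -1, 1.
Σ = − 2^1 + 2^3 = 6.
N = 6/3 = 2.

2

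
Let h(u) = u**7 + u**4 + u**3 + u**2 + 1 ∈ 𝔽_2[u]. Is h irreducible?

Check for roots in 𝔽_2: h(0) = 1; h(1) = 1.
No roots, so no linear factors.
Monic irreducibles of degree 2 over GF(2): u**2 + u + 1.
None of them divide h (all give nonzero remainder).
Monic irreducibles of degree 3 over GF(2): u**3 + u + 1, u**3 + u**2 + 1.
None of them divide h (all give nonzero remainder).
No irreducible factor of degree ≤ 3 exists, so h is irreducible over GF(2).

Yes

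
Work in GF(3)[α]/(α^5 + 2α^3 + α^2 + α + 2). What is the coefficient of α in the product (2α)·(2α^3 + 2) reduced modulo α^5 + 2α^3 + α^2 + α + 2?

1

Multiply in GF(3)[α]: (2α)·(2α^3 + 2) = α^4 + α.
Reduced: α^4 + α.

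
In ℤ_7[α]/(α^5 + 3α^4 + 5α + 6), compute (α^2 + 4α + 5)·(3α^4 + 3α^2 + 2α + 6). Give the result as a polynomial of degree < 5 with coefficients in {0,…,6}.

2α^4 + α + 5

Multiply in ℤ_7[α]: (α^2 + 4α + 5)·(3α^4 + 3α^2 + 2α + 6) = 3α^6 + 5α^5 + 4α^4 + α^2 + 6α + 2.
Reduce using α^5 ≡ 4α^4 + 2α + 1 (mod α^5 + 3α^4 + 5α + 6).
Reduced: 2α^4 + α + 5.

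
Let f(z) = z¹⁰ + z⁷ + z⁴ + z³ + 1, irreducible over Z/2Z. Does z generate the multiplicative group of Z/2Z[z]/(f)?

No

|GF(2^10)^×| = 2^10 − 1 = 1023. Prime factorization: 1023 = 3·11·31.
f is primitive ⇔ z has order 1023 in GF(2)[z]/(f), i.e. z^(1023/q) ≠ 1 for each prime q | 1023.
z^(341) mod f = 1
z^(93) mod f = z⁹ + z⁸ + z⁵ + z³ + z² + z + 1.
z^(33) mod f = z⁹ + z⁸ + z⁶ + z⁵ + z⁴ + z³ + 1.
Since z^(341) = 1, the order of z divides 341 < 1023; not primitive.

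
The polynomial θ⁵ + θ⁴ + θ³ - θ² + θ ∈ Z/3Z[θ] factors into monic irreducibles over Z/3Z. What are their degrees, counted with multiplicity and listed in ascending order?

Write f(θ) = θ⁵ + θ⁴ + θ³ - θ² + θ.
Roots in Z/3Z: f(0) = 0 → root; f(1) = 0 → root; f(2) = 0 → root.
Linear factors from roots: (θ), (θ - 1), (θ + 1).
Complete factorization: f(θ) = (θ)·(θ + 1)·(θ - 1)·(θ² + θ - 1).
Factor degrees with multiplicity: 1 + 1 + 1 + 2 = 5.

1, 1, 1, 2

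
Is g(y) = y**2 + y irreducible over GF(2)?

No

Check for roots in GF(2): g(0) = 0 → root; g(1) = 0 → root.
g(0) = 0, so (y) divides g(y); g is reducible.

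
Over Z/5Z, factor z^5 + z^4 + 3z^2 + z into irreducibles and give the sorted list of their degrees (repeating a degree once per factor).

1, 2, 2

Write g(z) = z^5 + z^4 + 3z^2 + z.
Roots in Z/5Z: g(0) = 0 → root; g(1) = 1; g(2) = 2; g(3) = 4; g(4) = 2.
Linear factors from roots: (z).
Complete factorization: g(z) = (z)·(z^2 + 3)·(z^2 + z + 2).
Factor degrees with multiplicity: 1 + 2 + 2 = 5.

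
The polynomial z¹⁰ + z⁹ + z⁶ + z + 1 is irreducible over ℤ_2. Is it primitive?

Yes

Write f(z) = z¹⁰ + z⁹ + z⁶ + z + 1.
|GF(2^10)^×| = 2^10 − 1 = 1023. Prime factorization: 1023 = 3·11·31.
f is primitive ⇔ z has order 1023 in GF(2)[z]/(f), i.e. z^(1023/q) ≠ 1 for each prime q | 1023.
z^(341) mod f = z⁹ + z⁶ + z⁵ + z⁴ + z.
z^(93) mod f = z⁹ + z⁶ + z⁵ + z⁴ + z³.
z^(33) mod f = z⁹ + z⁸ + z⁴ + 1.
None equal 1, so z has full order 1023; f is primitive.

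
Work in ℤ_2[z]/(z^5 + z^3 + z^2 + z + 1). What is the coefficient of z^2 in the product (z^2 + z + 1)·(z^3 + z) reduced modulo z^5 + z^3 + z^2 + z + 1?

0

Multiply in ℤ_2[z]: (z^2 + z + 1)·(z^3 + z) = z^5 + z^4 + z^2 + z.
Reduce using z^5 ≡ z^3 + z^2 + z + 1 (mod z^5 + z^3 + z^2 + z + 1).
Reduced: z^4 + z^3 + 1.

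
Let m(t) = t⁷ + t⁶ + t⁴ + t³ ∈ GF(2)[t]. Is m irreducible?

Check for roots in GF(2): m(0) = 0 → root; m(1) = 0 → root.
m(0) = 0, so (t) divides m(t); m is reducible.

No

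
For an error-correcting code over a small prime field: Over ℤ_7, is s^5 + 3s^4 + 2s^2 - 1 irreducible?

Yes

Write g(s) = s^5 + 3s^4 + 2s^2 - 1.
Check for roots in ℤ_7: g(0) = 6; g(1) = 5; g(2) = 3; g(3) = 6; g(4) = 3; g(5) = 2; g(6) = 3.
No roots, so no linear factors.
Degree-2 irreducible divisors: test the 21 monic irreducibles of degree 2 over GF(7).
None of them divide g (all give nonzero remainder).
No irreducible factor of degree ≤ 2 exists, so g is irreducible over GF(7).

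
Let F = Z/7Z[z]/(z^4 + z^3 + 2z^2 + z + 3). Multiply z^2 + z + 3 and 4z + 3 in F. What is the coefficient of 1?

2

Multiply in Z/7Z[z]: (z^2 + z + 3)·(4z + 3) = 4z^3 + z + 2.
Reduced: 4z^3 + z + 2.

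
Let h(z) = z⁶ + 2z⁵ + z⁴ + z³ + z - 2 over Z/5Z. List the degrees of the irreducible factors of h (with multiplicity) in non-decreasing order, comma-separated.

Roots in Z/5Z: h(0) = 3; h(1) = 4; h(2) = 2; h(3) = 4; h(4) = 1.
Complete factorization: h(z) = (z⁶ + 2z⁵ + z⁴ + z³ + z - 2).
Factor degrees with multiplicity: 6 = 6.

6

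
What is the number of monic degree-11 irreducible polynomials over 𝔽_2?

x^(2^11) − x is the product of all monic irreducibles of degree dividing 11; Möbius inversion gives N = (1/11) Σ μ(11/d)·2^d.
Divisors of 11: 1, 11; μ(11/d) for each: -1, 1.
Σ = − 2^1 + 2^11 = 2046.
N = 2046/11 = 186.

186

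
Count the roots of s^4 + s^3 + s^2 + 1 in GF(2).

Write g(s) = s^4 + s^3 + s^2 + 1.
Evaluate at each of the 2 elements of GF(2):
g(0) = 1; g(1) = 0 → root.
Roots: {1}.

1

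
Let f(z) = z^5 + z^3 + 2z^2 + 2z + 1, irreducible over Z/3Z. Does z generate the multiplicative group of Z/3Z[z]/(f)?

|GF(3^5)^×| = 3^5 − 1 = 242. Prime factorization: 242 = 2·11^2.
f is primitive ⇔ z has order 242 in GF(3)[z]/(f), i.e. z^(242/q) ≠ 1 for each prime q | 242.
z^(121) mod f = 2.
z^(22) mod f = z + 1.
None equal 1, so z has full order 242; f is primitive.

Yes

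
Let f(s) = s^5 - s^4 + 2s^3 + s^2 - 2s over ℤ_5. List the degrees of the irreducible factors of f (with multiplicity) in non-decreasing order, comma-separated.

Roots in ℤ_5: f(0) = 0 → root; f(1) = 1; f(2) = 2; f(3) = 4; f(4) = 4.
Linear factors from roots: (s).
Complete factorization: f(s) = (s)·(s^2 + s + 1)·(s^2 - 2s - 2).
Factor degrees with multiplicity: 1 + 2 + 2 = 5.

1, 2, 2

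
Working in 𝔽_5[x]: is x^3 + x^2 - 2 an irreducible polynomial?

No

Write m(x) = x^3 + x^2 - 2.
Check for roots in 𝔽_5: m(0) = 3; m(1) = 0 → root; m(2) = 0 → root; m(3) = 4; m(4) = 3.
m(1) = 0, so (x − 1) divides m(x); m is reducible.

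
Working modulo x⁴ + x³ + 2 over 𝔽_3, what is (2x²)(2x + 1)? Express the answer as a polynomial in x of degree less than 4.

x^3 + 2x^2

Multiply in 𝔽_3[x]: (2x²)·(2x + 1) = x³ + 2x².
Reduced: x³ + 2x².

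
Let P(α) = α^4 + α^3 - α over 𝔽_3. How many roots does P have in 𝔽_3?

Evaluate at each of the 3 elements of 𝔽_3:
P(0) = 0 → root; P(1) = 1; P(2) = 1.
Roots: {0}.

1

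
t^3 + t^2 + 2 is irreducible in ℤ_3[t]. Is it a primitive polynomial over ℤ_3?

Write f(t) = t^3 + t^2 + 2.
|GF(3^3)^×| = 3^3 − 1 = 26. Prime factorization: 26 = 2·13.
f is primitive ⇔ t has order 26 in GF(3)[t]/(f), i.e. t^(26/q) ≠ 1 for each prime q | 26.
t^(13) mod f = 1
t^(2) mod f = t^2.
Since t^(13) = 1, the order of t divides 13 < 26; not primitive.

No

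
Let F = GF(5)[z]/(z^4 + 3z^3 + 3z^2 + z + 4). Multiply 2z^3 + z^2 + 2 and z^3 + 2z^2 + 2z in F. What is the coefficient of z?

Multiply in GF(5)[z]: (2z^3 + z^2 + 2)·(z^3 + 2z^2 + 2z) = 2z^6 + z^4 + 4z^3 + 4z^2 + 4z.
Reduce using z^4 ≡ 2z^3 + 2z^2 + 4z + 1 (mod z^4 + 3z^3 + 3z^2 + z + 4).
Reduced: z^3 + 3z^2 + 3.

0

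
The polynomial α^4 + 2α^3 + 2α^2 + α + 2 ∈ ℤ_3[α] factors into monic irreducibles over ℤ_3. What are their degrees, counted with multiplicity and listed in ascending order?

4

Write f(α) = α^4 + 2α^3 + 2α^2 + α + 2.
Roots in ℤ_3: f(0) = 2; f(1) = 2; f(2) = 2.
Complete factorization: f(α) = (α^4 + 2α^3 + 2α^2 + α + 2).
Factor degrees with multiplicity: 4 = 4.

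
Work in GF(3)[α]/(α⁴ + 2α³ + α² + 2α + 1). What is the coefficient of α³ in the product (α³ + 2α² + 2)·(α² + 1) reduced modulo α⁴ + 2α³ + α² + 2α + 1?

0

Multiply in GF(3)[α]: (α³ + 2α² + 2)·(α² + 1) = α⁵ + 2α⁴ + α³ + α² + 2.
Reduce using α⁴ ≡ α³ + 2α² + α + 2 (mod α⁴ + 2α³ + α² + 2α + 1).
Reduced: 2α² + 2α + 2.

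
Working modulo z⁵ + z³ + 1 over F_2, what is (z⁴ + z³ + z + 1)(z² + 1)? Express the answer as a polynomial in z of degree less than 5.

Multiply in F_2[z]: (z⁴ + z³ + z + 1)·(z² + 1) = z⁶ + z⁵ + z⁴ + z² + z + 1.
Reduce using z⁵ ≡ z³ + 1 (mod z⁵ + z³ + 1).
Reduced: z³ + z².

z^3 + z^2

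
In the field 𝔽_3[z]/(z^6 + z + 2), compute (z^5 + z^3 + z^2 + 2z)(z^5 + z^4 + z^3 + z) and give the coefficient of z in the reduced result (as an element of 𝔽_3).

Multiply in 𝔽_3[z]: (z^5 + z^3 + z^2 + 2z)·(z^5 + z^4 + z^3 + z) = z^10 + z^9 + 2z^8 + 2z^7 + 2z^6 + z^3 + 2z^2.
Reduce using z^6 ≡ 2z + 1 (mod z^6 + z + 2).
Reduced: 2z^5 + 2z^2 + 2.

0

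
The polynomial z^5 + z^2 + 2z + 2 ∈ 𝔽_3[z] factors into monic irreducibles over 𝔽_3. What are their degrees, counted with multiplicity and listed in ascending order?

Write f(z) = z^5 + z^2 + 2z + 2.
Roots in 𝔽_3: f(0) = 2; f(1) = 0 → root; f(2) = 0 → root.
Linear factors from roots: (z + 2), (z + 1).
Complete factorization: f(z) = (z + 1)·(z + 2)^2·(z^2 + z + 2).
Factor degrees with multiplicity: 1 + 1 + 1 + 2 = 5.

1, 1, 1, 2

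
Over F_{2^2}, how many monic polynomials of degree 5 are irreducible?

204

x^(4^5) − x is the product of all monic irreducibles of degree dividing 5; Möbius inversion gives N = (1/5) Σ μ(5/d)·4^d.
Divisors of 5: 1, 5; μ(5/d) for each: -1, 1.
Σ = − 4^1 + 4^5 = 1020.
N = 1020/5 = 204.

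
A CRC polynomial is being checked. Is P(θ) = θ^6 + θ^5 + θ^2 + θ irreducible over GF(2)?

Check for roots in GF(2): P(0) = 0 → root; P(1) = 0 → root.
P(0) = 0, so (θ) divides P(θ); P is reducible.

No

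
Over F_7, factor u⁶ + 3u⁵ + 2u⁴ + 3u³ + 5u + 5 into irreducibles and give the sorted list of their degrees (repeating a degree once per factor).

Write f(u) = u⁶ + 3u⁵ + 2u⁴ + 3u³ + 5u + 5.
Linear factors from roots: (u + 5).
Complete factorization: f(u) = (u + 5)·(u² + 2u + 3)·(u³ + 3u² + 3u + 5).
Factor degrees with multiplicity: 1 + 2 + 3 = 6.

1, 2, 3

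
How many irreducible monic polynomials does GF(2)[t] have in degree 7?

18

By the necklace-counting formula, N_2(7) = (1/7) Σ_{d|7} μ(7/d)·2^d.
Divisors of 7: 1, 7; μ(7/d) for each: -1, 1.
Σ = − 2^1 + 2^7 = 126.
N = 126/7 = 18.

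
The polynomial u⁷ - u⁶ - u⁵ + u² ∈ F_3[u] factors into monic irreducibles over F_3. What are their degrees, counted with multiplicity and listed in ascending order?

Write g(u) = u⁷ - u⁶ - u⁵ + u².
Roots in F_3: g(0) = 0 → root; g(1) = 0 → root; g(2) = 0 → root.
Linear factors from roots: (u), (u - 1), (u + 1).
Complete factorization: g(u) = (u - 1)·(u)^2·(u + 1)^2·(u² + u - 1).
Factor degrees with multiplicity: 1 + 1 + 1 + 1 + 1 + 2 = 7.

1, 1, 1, 1, 1, 2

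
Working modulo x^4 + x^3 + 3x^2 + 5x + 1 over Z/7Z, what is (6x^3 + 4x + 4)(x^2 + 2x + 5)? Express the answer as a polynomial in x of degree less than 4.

Multiply in Z/7Z[x]: (6x^3 + 4x + 4)·(x^2 + 2x + 5) = 6x^5 + 5x^4 + 6x^3 + 5x^2 + 6.
Reduce using x^4 ≡ 6x^3 + 4x^2 + 2x + 6 (mod x^4 + x^3 + 3x^2 + 5x + 1).
Reduced: 3x^3 + 6x^2 + 6x.

3x^3 + 6x^2 + 6x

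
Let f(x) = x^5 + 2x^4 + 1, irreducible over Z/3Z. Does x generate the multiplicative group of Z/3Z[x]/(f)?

Yes

|GF(3^5)^×| = 3^5 − 1 = 242. Prime factorization: 242 = 2·11^2.
f is primitive ⇔ x has order 242 in GF(3)[x]/(f), i.e. x^(242/q) ≠ 1 for each prime q | 242.
x^(121) mod f = 2.
x^(22) mod f = 2x^2 + 2x + 1.
None equal 1, so x has full order 242; f is primitive.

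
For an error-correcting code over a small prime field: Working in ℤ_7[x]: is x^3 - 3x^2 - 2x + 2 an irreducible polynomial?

Write f(x) = x^3 - 3x^2 - 2x + 2.
Check for roots in ℤ_7: f(0) = 2; f(1) = 5; f(2) = 1; f(3) = 3; f(4) = 3; f(5) = 0 → root; f(6) = 0 → root.
f(5) = 0, so (x − 5) divides f(x); f is reducible.

No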